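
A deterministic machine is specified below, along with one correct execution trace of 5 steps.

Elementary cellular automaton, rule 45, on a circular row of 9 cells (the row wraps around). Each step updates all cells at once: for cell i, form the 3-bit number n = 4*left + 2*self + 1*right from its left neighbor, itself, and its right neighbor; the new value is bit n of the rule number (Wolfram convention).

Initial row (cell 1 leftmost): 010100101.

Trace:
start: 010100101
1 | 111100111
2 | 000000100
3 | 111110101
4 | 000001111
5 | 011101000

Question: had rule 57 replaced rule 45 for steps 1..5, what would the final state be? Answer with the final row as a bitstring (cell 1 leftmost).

(re-executing steps 1..5 under rule 57; state before step 1: 010100101)
1 | 101010010
2 | 010101001
3 | 101010100
4 | 010101010
5 | 001010101

001010101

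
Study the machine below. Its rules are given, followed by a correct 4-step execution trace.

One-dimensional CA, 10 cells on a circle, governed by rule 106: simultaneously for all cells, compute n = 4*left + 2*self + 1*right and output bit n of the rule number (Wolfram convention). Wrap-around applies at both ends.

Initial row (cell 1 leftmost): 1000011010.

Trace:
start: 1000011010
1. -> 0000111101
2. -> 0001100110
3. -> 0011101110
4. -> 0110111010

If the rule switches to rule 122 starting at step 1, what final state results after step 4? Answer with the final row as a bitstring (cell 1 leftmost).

(re-executing steps 1..4 under rule 122; state before step 1: 1000011010)
1. -> 0100111101
2. -> 1011100110
3. -> 0110111111
4. -> 1111100001

1111100001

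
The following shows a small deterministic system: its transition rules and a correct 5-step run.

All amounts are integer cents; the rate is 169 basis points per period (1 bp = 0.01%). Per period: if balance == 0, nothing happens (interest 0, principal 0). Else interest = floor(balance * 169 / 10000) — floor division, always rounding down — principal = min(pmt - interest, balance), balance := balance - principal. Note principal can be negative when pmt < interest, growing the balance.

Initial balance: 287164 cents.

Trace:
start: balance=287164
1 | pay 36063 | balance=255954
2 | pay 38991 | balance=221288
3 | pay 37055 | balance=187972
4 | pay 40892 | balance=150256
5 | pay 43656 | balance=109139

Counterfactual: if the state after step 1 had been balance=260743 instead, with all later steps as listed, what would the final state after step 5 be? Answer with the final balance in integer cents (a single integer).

114261

state after step 1 := balance=260743
2 | pay 38991 | balance=226158
3 | pay 37055 | balance=192925
4 | pay 40892 | balance=155293
5 | pay 43656 | balance=114261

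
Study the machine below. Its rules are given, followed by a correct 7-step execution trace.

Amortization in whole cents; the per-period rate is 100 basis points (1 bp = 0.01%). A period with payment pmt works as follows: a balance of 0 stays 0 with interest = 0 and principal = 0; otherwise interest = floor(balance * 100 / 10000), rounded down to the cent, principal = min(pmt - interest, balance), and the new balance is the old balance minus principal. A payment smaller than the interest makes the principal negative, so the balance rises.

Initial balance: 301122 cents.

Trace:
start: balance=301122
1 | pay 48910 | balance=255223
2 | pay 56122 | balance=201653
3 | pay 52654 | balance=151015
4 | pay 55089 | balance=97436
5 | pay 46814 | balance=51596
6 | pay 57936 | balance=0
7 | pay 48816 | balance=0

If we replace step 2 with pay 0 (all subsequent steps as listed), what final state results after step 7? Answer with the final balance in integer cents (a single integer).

4284

(re-executing from step 2 with the substitution; state before step 2: balance=255223)
2 | pay 0 | balance=257775
3 | pay 52654 | balance=207698
4 | pay 55089 | balance=154685
5 | pay 46814 | balance=109417
6 | pay 57936 | balance=52575
7 | pay 48816 | balance=4284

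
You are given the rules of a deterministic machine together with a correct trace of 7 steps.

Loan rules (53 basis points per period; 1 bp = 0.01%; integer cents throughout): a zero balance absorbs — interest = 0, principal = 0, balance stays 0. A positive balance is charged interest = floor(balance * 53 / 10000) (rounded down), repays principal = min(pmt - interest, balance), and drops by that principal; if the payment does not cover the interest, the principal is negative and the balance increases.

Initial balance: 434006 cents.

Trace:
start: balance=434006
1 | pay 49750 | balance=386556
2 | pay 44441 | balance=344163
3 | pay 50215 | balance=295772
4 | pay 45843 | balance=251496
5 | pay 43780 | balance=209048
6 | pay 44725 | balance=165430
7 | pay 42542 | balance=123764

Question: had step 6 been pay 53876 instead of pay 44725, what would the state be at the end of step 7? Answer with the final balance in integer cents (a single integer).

(re-executing from step 6 with the substitution; state before step 6: balance=209048)
6 | pay 53876 | balance=156279
7 | pay 42542 | balance=114565

114565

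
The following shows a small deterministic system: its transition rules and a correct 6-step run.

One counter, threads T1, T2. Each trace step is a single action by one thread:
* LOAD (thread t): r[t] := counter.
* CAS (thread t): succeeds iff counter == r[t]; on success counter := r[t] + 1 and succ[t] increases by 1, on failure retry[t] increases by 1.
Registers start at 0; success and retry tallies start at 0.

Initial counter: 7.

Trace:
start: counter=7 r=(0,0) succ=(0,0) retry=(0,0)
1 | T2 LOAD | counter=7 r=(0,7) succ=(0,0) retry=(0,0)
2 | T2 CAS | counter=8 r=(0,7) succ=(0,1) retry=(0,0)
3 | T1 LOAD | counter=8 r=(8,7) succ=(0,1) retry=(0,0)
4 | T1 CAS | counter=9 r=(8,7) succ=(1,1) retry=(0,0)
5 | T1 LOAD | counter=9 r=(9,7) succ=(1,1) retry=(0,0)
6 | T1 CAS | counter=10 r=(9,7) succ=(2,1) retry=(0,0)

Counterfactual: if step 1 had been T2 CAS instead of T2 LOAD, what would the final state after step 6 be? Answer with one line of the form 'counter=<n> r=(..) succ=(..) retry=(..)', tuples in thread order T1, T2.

counter=9 r=(8,0) succ=(2,0) retry=(0,2)

(re-executing from step 1 with the substitution; state before step 1: counter=7 r=(0,0) succ=(0,0) retry=(0,0))
1 | T2 CAS | counter=7 r=(0,0) succ=(0,0) retry=(0,1)
2 | T2 CAS | counter=7 r=(0,0) succ=(0,0) retry=(0,2)
3 | T1 LOAD | counter=7 r=(7,0) succ=(0,0) retry=(0,2)
4 | T1 CAS | counter=8 r=(7,0) succ=(1,0) retry=(0,2)
5 | T1 LOAD | counter=8 r=(8,0) succ=(1,0) retry=(0,2)
6 | T1 CAS | counter=9 r=(8,0) succ=(2,0) retry=(0,2)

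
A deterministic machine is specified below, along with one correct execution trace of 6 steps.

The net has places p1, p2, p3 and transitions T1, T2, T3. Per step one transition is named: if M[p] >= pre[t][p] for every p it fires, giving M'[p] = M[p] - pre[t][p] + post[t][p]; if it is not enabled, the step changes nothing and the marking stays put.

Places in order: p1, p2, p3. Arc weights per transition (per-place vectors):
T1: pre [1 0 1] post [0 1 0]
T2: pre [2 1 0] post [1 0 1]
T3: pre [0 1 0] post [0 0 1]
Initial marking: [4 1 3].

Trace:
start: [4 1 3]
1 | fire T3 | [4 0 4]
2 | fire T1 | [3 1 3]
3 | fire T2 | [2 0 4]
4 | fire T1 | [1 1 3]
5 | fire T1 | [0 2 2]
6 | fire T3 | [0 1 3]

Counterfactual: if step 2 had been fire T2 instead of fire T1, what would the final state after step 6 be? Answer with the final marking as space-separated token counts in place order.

2 1 3

(re-executing from step 2 with the substitution; state before step 2: [4 0 4])
2 | fire T2 | [4 0 4]
3 | fire T2 | [4 0 4]
4 | fire T1 | [3 1 3]
5 | fire T1 | [2 2 2]
6 | fire T3 | [2 1 3]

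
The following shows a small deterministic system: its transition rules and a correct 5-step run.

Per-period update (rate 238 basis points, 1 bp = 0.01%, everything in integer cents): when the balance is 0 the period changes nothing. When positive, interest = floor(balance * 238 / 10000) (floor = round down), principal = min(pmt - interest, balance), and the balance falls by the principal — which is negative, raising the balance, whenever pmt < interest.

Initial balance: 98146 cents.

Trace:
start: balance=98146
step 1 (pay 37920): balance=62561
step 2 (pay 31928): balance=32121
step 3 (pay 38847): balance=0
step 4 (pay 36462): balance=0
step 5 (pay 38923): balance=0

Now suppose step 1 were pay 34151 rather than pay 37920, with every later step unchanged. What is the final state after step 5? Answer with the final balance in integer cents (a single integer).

(re-executing from step 1 with the substitution; state before step 1: balance=98146)
step 1 (pay 34151): balance=66330
step 2 (pay 31928): balance=35980
step 3 (pay 38847): balance=0
step 4 (pay 36462): balance=0
step 5 (pay 38923): balance=0

0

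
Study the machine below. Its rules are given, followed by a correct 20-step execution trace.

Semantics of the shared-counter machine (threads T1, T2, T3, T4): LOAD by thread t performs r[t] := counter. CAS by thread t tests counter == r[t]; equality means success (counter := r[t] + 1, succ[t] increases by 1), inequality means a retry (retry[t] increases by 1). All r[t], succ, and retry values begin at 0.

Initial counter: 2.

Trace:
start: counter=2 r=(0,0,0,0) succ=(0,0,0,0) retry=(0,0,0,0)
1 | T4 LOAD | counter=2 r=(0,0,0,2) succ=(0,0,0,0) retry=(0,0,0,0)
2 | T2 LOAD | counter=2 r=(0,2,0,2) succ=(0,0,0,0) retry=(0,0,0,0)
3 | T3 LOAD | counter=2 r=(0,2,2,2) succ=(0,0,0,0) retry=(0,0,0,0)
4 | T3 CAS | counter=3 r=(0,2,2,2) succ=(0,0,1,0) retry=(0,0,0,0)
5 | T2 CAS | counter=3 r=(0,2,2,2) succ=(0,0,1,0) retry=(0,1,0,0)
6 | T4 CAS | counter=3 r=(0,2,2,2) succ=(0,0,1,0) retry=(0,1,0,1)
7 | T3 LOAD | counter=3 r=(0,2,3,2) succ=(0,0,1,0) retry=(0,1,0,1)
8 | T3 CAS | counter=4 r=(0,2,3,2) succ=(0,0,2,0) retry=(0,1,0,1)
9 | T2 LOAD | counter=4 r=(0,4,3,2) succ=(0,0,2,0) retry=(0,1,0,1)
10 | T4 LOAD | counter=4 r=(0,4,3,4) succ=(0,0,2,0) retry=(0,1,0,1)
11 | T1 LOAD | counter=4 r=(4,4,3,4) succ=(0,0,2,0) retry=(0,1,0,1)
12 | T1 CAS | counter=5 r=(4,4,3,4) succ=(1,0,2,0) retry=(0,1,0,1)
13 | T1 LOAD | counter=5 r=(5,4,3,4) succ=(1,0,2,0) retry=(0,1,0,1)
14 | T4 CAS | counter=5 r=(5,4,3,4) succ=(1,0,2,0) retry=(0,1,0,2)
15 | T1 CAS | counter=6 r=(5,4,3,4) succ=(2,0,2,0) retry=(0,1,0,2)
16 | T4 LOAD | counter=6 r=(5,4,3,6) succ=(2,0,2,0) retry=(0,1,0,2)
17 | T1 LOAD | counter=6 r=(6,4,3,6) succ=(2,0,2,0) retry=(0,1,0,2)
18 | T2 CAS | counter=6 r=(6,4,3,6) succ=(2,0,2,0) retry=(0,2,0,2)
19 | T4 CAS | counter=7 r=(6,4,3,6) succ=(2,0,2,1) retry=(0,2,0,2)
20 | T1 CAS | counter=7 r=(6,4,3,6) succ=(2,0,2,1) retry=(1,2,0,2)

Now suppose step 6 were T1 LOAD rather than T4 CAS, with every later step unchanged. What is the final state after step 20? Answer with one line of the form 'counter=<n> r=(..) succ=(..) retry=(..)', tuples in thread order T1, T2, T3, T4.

counter=7 r=(6,4,3,6) succ=(2,0,2,1) retry=(1,2,0,1)

(re-executing from step 6 with the substitution; state before step 6: counter=3 r=(0,2,2,2) succ=(0,0,1,0) retry=(0,1,0,0))
6 | T1 LOAD | counter=3 r=(3,2,2,2) succ=(0,0,1,0) retry=(0,1,0,0)
7 | T3 LOAD | counter=3 r=(3,2,3,2) succ=(0,0,1,0) retry=(0,1,0,0)
8 | T3 CAS | counter=4 r=(3,2,3,2) succ=(0,0,2,0) retry=(0,1,0,0)
9 | T2 LOAD | counter=4 r=(3,4,3,2) succ=(0,0,2,0) retry=(0,1,0,0)
10 | T4 LOAD | counter=4 r=(3,4,3,4) succ=(0,0,2,0) retry=(0,1,0,0)
11 | T1 LOAD | counter=4 r=(4,4,3,4) succ=(0,0,2,0) retry=(0,1,0,0)
12 | T1 CAS | counter=5 r=(4,4,3,4) succ=(1,0,2,0) retry=(0,1,0,0)
13 | T1 LOAD | counter=5 r=(5,4,3,4) succ=(1,0,2,0) retry=(0,1,0,0)
14 | T4 CAS | counter=5 r=(5,4,3,4) succ=(1,0,2,0) retry=(0,1,0,1)
15 | T1 CAS | counter=6 r=(5,4,3,4) succ=(2,0,2,0) retry=(0,1,0,1)
16 | T4 LOAD | counter=6 r=(5,4,3,6) succ=(2,0,2,0) retry=(0,1,0,1)
17 | T1 LOAD | counter=6 r=(6,4,3,6) succ=(2,0,2,0) retry=(0,1,0,1)
18 | T2 CAS | counter=6 r=(6,4,3,6) succ=(2,0,2,0) retry=(0,2,0,1)
19 | T4 CAS | counter=7 r=(6,4,3,6) succ=(2,0,2,1) retry=(0,2,0,1)
20 | T1 CAS | counter=7 r=(6,4,3,6) succ=(2,0,2,1) retry=(1,2,0,1)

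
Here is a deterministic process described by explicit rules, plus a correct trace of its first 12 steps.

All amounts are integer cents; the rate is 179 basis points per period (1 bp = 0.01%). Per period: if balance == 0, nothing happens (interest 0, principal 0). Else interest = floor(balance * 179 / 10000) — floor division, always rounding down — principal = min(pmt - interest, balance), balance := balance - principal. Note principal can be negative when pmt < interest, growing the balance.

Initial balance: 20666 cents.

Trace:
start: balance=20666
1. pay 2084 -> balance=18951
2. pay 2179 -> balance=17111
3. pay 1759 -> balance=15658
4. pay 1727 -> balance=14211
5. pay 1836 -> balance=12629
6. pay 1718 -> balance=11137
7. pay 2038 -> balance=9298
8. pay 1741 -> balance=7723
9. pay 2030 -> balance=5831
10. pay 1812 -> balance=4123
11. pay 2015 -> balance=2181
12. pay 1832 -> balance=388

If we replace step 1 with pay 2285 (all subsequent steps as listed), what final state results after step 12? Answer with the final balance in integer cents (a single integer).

(re-executing from step 1 with the substitution; state before step 1: balance=20666)
1. pay 2285 -> balance=18750
2. pay 2179 -> balance=16906
3. pay 1759 -> balance=15449
4. pay 1727 -> balance=13998
5. pay 1836 -> balance=12412
6. pay 1718 -> balance=10916
7. pay 2038 -> balance=9073
8. pay 1741 -> balance=7494
9. pay 2030 -> balance=5598
10. pay 1812 -> balance=3886
11. pay 2015 -> balance=1940
12. pay 1832 -> balance=142

142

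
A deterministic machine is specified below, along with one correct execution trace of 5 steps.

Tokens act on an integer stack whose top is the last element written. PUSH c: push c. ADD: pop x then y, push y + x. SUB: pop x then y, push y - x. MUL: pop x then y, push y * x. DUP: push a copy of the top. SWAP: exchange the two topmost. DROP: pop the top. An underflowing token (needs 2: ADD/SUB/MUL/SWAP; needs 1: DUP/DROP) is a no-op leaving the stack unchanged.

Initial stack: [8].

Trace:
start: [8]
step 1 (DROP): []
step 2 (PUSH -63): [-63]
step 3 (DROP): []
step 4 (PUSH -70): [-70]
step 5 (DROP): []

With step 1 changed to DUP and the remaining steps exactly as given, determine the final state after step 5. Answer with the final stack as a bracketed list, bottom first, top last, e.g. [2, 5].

(re-executing from step 1 with the substitution; state before step 1: [8])
step 1 (DUP): [8, 8]
step 2 (PUSH -63): [8, 8, -63]
step 3 (DROP): [8, 8]
step 4 (PUSH -70): [8, 8, -70]
step 5 (DROP): [8, 8]

[8, 8]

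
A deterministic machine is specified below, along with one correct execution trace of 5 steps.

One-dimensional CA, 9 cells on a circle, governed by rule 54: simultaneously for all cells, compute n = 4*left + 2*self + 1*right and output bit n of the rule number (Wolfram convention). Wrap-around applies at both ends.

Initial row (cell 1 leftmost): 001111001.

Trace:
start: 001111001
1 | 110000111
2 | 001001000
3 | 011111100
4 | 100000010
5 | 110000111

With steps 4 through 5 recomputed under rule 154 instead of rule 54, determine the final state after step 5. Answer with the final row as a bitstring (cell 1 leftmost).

(re-executing steps 4..5 under rule 154; state before step 4: 011111100)
4 | 111111010
5 | 111110000

111110000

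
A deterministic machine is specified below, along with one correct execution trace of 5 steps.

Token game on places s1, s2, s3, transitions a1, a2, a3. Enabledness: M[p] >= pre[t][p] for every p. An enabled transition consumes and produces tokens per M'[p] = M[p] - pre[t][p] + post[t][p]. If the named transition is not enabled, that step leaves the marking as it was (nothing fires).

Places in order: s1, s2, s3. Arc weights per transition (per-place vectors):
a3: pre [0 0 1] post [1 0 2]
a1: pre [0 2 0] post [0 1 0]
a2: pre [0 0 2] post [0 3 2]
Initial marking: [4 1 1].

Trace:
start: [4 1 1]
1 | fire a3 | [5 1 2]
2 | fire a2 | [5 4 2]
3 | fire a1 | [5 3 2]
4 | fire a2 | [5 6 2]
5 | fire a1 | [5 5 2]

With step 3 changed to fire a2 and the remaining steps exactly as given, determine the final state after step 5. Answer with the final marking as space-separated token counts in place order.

(re-executing from step 3 with the substitution; state before step 3: [5 4 2])
3 | fire a2 | [5 7 2]
4 | fire a2 | [5 10 2]
5 | fire a1 | [5 9 2]

5 9 2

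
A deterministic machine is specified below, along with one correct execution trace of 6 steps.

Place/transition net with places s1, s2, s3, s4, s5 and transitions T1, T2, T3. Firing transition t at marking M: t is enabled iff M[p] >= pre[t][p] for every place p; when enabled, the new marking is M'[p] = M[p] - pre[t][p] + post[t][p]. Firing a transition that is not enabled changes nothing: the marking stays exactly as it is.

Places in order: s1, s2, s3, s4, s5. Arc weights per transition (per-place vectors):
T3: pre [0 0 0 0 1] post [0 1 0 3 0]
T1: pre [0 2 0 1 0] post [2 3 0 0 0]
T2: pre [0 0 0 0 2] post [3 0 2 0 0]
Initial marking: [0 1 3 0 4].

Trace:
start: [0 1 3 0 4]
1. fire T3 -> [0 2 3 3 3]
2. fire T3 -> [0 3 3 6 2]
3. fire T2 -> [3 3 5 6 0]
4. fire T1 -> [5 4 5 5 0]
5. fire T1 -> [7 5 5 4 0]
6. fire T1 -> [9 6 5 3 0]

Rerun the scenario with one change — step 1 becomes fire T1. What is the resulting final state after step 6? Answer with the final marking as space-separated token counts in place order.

9 5 5 0 1

(re-executing from step 1 with the substitution; state before step 1: [0 1 3 0 4])
1. fire T1 -> [0 1 3 0 4]
2. fire T3 -> [0 2 3 3 3]
3. fire T2 -> [3 2 5 3 1]
4. fire T1 -> [5 3 5 2 1]
5. fire T1 -> [7 4 5 1 1]
6. fire T1 -> [9 5 5 0 1]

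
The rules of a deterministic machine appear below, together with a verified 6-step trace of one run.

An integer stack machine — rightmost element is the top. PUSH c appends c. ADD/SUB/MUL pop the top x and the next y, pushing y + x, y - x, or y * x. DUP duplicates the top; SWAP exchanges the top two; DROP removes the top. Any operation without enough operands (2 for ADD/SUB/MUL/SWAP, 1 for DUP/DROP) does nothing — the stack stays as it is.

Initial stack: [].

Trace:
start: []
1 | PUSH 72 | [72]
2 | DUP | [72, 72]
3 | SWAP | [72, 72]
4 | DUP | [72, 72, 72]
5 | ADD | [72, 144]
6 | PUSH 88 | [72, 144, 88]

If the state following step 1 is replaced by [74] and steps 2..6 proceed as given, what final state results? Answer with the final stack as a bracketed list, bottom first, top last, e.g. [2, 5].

[74, 148, 88]

state after step 1 := [74]
2 | DUP | [74, 74]
3 | SWAP | [74, 74]
4 | DUP | [74, 74, 74]
5 | ADD | [74, 148]
6 | PUSH 88 | [74, 148, 88]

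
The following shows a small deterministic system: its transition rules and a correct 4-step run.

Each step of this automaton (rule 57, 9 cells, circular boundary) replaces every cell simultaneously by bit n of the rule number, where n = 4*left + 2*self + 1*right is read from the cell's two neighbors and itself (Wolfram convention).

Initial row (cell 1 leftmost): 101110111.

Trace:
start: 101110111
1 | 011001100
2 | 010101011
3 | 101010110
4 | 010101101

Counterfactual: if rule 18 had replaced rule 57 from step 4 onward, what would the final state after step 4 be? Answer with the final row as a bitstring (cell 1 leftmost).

000000000

(re-executing step 4 under rule 18; state before step 4: 101010110)
4 | 000000000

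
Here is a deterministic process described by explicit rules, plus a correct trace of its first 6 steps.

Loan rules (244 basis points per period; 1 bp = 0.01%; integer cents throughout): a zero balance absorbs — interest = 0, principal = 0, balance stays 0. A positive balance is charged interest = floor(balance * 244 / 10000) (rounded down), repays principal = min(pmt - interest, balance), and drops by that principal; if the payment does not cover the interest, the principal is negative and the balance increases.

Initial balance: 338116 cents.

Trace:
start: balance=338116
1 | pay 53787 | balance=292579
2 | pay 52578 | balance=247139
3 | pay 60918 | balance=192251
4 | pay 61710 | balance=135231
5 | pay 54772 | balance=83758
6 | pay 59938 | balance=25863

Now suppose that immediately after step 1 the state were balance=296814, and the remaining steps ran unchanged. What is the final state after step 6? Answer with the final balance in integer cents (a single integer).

state after step 1 := balance=296814
2 | pay 52578 | balance=251478
3 | pay 60918 | balance=196696
4 | pay 61710 | balance=139785
5 | pay 54772 | balance=88423
6 | pay 59938 | balance=30642

30642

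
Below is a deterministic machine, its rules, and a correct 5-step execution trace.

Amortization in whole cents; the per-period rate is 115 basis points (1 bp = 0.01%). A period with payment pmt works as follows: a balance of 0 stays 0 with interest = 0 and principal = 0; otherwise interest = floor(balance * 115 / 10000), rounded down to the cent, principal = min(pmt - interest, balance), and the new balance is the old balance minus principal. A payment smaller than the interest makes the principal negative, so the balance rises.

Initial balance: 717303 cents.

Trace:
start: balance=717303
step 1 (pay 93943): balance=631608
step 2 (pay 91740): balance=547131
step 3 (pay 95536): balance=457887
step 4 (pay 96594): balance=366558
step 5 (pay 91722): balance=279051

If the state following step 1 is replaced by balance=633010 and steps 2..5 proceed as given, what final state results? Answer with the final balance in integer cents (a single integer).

state after step 1 := balance=633010
step 2 (pay 91740): balance=548549
step 3 (pay 95536): balance=459321
step 4 (pay 96594): balance=368009
step 5 (pay 91722): balance=280519

280519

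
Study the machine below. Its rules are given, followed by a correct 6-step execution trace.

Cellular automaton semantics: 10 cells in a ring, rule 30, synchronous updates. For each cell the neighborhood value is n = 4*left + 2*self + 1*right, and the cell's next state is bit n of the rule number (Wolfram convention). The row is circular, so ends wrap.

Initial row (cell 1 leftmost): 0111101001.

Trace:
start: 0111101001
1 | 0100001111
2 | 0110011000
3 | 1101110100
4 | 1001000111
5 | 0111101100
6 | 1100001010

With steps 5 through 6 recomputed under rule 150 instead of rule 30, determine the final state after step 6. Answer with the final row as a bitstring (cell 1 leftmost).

(re-executing steps 5..6 under rule 150; state before step 5: 1001000111)
5 | 0111101011
6 | 0011001000

0011001000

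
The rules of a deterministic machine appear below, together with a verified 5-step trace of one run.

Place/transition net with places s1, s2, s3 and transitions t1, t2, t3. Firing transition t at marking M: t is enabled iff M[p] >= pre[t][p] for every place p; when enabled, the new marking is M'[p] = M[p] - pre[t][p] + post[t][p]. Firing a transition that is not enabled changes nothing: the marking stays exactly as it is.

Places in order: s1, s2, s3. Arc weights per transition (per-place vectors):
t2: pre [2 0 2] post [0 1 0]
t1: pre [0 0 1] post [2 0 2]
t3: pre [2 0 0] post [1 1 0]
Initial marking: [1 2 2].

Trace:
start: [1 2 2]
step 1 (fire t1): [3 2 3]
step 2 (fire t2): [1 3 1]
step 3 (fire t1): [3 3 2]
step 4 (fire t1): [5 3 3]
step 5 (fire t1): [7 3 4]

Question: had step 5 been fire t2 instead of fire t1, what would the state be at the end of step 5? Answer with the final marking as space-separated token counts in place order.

3 4 1

(re-executing from step 5 with the substitution; state before step 5: [5 3 3])
step 5 (fire t2): [3 4 1]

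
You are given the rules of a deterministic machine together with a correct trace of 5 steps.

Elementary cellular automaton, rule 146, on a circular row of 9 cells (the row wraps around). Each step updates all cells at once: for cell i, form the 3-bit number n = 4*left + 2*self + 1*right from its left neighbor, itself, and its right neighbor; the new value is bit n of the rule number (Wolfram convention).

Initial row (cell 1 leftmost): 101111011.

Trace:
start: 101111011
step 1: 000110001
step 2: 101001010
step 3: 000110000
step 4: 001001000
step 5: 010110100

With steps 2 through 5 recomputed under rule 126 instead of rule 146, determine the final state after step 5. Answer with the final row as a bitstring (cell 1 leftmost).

(re-executing steps 2..5 under rule 126; state before step 2: 000110001)
step 2: 101111011
step 3: 111001110
step 4: 101111011
step 5: 111001110

111001110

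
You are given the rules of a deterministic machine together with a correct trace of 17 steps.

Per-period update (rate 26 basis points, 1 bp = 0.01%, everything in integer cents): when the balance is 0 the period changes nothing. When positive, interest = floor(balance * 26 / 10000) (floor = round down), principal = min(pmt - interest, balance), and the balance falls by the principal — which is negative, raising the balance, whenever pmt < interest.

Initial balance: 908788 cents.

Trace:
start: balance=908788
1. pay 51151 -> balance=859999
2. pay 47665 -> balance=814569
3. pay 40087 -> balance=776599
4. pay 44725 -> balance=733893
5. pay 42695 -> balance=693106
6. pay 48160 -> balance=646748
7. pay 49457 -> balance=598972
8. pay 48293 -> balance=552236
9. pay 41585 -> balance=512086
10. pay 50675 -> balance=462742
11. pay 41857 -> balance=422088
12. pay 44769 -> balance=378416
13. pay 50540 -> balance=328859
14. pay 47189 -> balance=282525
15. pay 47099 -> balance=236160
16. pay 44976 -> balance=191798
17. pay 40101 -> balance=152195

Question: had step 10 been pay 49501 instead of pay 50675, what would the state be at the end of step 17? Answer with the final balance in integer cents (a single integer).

(re-executing from step 10 with the substitution; state before step 10: balance=512086)
10. pay 49501 -> balance=463916
11. pay 41857 -> balance=423265
12. pay 44769 -> balance=379596
13. pay 50540 -> balance=330042
14. pay 47189 -> balance=283711
15. pay 47099 -> balance=237349
16. pay 44976 -> balance=192990
17. pay 40101 -> balance=153390

153390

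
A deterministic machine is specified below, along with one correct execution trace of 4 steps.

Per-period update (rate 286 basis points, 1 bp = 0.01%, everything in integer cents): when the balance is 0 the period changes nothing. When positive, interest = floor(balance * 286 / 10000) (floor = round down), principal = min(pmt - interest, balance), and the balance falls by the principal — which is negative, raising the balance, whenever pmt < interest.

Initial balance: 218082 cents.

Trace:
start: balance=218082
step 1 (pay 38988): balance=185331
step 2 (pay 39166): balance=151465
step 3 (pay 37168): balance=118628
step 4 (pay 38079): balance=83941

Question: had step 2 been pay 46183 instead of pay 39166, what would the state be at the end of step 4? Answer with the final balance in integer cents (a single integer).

(re-executing from step 2 with the substitution; state before step 2: balance=185331)
step 2 (pay 46183): balance=144448
step 3 (pay 37168): balance=111411
step 4 (pay 38079): balance=76518

76518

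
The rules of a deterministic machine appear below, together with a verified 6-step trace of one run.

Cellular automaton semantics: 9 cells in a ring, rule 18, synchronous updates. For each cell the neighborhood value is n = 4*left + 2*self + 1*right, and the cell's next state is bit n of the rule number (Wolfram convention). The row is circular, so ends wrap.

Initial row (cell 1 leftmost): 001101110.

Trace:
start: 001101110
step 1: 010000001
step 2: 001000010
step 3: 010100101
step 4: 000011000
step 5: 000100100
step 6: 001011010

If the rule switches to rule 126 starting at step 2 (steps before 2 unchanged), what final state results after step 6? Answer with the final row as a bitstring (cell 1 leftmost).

(re-executing steps 2..6 under rule 126; state before step 2: 010000001)
step 2: 111000011
step 3: 001100110
step 4: 011111111
step 5: 110000001
step 6: 011000011

011000011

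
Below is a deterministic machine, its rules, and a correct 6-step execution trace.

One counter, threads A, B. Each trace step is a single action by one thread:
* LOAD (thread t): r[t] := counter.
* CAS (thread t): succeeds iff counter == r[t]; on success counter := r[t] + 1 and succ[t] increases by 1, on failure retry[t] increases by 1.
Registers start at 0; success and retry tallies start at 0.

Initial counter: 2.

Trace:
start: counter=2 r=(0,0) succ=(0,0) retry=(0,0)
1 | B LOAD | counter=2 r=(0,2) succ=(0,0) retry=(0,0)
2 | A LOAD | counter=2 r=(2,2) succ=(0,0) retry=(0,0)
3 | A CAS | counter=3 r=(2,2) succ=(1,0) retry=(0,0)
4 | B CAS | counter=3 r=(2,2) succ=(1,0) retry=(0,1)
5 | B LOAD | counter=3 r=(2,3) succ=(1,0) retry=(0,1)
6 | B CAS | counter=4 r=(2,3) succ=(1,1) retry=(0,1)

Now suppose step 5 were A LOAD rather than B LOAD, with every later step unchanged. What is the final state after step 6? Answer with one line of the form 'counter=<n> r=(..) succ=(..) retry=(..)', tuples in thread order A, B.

(re-executing from step 5 with the substitution; state before step 5: counter=3 r=(2,2) succ=(1,0) retry=(0,1))
5 | A LOAD | counter=3 r=(3,2) succ=(1,0) retry=(0,1)
6 | B CAS | counter=3 r=(3,2) succ=(1,0) retry=(0,2)

counter=3 r=(3,2) succ=(1,0) retry=(0,2)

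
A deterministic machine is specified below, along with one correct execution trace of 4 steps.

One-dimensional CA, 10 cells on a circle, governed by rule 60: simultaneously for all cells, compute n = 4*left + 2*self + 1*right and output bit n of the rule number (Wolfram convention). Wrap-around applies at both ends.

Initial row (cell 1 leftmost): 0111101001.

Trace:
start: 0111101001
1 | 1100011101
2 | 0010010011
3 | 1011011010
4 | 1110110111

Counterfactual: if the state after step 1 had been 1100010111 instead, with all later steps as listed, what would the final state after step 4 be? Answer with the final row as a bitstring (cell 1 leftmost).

state after step 1 := 1100010111
2 | 0010011100
3 | 0011010010
4 | 0010111011

0010111011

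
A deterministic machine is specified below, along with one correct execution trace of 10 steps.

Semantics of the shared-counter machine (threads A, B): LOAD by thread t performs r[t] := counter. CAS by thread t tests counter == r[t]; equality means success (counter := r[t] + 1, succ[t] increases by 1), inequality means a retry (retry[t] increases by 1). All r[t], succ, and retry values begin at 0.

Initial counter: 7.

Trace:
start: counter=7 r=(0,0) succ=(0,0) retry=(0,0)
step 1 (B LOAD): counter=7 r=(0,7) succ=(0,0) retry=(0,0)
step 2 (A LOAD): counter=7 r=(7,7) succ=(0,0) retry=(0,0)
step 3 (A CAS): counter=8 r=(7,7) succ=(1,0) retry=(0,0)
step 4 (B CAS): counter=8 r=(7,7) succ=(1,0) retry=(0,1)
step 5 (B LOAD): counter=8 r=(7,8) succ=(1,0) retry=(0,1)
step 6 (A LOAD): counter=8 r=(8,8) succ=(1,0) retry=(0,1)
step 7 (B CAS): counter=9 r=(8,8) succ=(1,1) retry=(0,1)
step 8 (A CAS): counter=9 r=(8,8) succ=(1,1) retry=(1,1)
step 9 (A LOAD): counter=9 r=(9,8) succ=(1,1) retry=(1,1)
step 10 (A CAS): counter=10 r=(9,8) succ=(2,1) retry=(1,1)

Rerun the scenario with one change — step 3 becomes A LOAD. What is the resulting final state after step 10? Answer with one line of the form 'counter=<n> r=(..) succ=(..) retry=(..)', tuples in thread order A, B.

counter=10 r=(9,8) succ=(1,2) retry=(1,0)

(re-executing from step 3 with the substitution; state before step 3: counter=7 r=(7,7) succ=(0,0) retry=(0,0))
step 3 (A LOAD): counter=7 r=(7,7) succ=(0,0) retry=(0,0)
step 4 (B CAS): counter=8 r=(7,7) succ=(0,1) retry=(0,0)
step 5 (B LOAD): counter=8 r=(7,8) succ=(0,1) retry=(0,0)
step 6 (A LOAD): counter=8 r=(8,8) succ=(0,1) retry=(0,0)
step 7 (B CAS): counter=9 r=(8,8) succ=(0,2) retry=(0,0)
step 8 (A CAS): counter=9 r=(8,8) succ=(0,2) retry=(1,0)
step 9 (A LOAD): counter=9 r=(9,8) succ=(0,2) retry=(1,0)
step 10 (A CAS): counter=10 r=(9,8) succ=(1,2) retry=(1,0)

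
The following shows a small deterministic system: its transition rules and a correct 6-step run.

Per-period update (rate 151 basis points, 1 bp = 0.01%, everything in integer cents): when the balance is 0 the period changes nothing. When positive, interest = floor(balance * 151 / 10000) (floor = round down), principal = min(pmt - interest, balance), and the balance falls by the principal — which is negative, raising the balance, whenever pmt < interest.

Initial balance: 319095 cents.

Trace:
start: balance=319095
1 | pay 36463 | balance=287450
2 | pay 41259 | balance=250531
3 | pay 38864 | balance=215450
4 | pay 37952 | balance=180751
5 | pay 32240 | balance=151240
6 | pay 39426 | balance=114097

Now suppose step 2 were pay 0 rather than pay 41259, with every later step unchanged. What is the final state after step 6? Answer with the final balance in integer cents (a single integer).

(re-executing from step 2 with the substitution; state before step 2: balance=287450)
2 | pay 0 | balance=291790
3 | pay 38864 | balance=257332
4 | pay 37952 | balance=223265
5 | pay 32240 | balance=194396
6 | pay 39426 | balance=157905

157905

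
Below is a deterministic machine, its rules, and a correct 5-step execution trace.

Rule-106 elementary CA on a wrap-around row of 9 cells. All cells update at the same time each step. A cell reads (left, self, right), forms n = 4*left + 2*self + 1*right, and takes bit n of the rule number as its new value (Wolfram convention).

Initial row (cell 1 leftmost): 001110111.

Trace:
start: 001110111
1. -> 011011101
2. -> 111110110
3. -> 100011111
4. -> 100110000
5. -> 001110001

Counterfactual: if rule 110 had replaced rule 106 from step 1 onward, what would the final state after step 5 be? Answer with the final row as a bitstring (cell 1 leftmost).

(re-executing steps 1..5 under rule 110; state before step 1: 001110111)
1. -> 011011101
2. -> 111110111
3. -> 000011100
4. -> 000110100
5. -> 001111100

001111100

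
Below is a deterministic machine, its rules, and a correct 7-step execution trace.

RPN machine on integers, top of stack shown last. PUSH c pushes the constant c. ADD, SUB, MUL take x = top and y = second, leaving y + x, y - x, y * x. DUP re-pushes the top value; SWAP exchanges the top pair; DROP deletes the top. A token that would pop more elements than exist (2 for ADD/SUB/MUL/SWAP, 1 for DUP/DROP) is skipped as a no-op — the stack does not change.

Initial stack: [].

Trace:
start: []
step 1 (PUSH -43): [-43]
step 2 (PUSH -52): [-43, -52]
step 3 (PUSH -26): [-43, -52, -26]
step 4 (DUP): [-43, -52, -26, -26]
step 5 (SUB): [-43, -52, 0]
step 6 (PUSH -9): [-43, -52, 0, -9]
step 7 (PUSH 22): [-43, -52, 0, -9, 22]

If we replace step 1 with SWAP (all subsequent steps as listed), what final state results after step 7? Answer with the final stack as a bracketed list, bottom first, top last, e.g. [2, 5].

(re-executing from step 1 with the substitution; state before step 1: [])
step 1 (SWAP): []
step 2 (PUSH -52): [-52]
step 3 (PUSH -26): [-52, -26]
step 4 (DUP): [-52, -26, -26]
step 5 (SUB): [-52, 0]
step 6 (PUSH -9): [-52, 0, -9]
step 7 (PUSH 22): [-52, 0, -9, 22]

[-52, 0, -9, 22]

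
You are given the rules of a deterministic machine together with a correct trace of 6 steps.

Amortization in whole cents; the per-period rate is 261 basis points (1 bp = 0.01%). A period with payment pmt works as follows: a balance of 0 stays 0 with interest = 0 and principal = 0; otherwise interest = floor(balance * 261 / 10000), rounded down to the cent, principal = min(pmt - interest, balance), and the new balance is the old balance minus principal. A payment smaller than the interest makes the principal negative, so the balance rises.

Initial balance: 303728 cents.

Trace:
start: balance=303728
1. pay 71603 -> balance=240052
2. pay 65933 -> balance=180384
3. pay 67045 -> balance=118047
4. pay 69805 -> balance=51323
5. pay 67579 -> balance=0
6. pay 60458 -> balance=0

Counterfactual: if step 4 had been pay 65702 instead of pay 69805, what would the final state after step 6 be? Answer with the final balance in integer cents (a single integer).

(re-executing from step 4 with the substitution; state before step 4: balance=118047)
4. pay 65702 -> balance=55426
5. pay 67579 -> balance=0
6. pay 60458 -> balance=0

0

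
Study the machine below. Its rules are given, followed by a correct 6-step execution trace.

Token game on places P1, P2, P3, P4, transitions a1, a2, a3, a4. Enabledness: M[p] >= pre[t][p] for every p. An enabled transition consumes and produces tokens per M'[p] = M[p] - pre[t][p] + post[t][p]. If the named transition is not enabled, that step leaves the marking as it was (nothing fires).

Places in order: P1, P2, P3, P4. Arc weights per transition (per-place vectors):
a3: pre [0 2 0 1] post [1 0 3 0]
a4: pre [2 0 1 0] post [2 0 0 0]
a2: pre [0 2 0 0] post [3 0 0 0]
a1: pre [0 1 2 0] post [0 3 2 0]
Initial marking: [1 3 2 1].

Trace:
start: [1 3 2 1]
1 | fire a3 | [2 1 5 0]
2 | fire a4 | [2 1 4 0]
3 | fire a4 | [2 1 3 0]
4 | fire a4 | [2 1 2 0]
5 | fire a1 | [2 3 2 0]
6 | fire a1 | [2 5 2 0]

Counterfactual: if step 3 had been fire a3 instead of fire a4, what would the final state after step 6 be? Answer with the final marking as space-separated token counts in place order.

2 5 3 0

(re-executing from step 3 with the substitution; state before step 3: [2 1 4 0])
3 | fire a3 | [2 1 4 0]
4 | fire a4 | [2 1 3 0]
5 | fire a1 | [2 3 3 0]
6 | fire a1 | [2 5 3 0]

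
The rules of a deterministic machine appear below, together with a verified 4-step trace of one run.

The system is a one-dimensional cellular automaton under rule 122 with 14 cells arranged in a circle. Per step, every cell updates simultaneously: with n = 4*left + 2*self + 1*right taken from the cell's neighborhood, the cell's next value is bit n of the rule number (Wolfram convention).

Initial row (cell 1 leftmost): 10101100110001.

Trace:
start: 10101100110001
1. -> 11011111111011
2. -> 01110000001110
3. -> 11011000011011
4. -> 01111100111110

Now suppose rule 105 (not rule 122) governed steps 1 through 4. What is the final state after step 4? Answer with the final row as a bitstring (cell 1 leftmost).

(re-executing steps 1..4 under rule 105; state before step 1: 10101100110001)
1. -> 11011100110101
2. -> 01110100111011
3. -> 11011000101111
4. -> 01111010011000

01111010011000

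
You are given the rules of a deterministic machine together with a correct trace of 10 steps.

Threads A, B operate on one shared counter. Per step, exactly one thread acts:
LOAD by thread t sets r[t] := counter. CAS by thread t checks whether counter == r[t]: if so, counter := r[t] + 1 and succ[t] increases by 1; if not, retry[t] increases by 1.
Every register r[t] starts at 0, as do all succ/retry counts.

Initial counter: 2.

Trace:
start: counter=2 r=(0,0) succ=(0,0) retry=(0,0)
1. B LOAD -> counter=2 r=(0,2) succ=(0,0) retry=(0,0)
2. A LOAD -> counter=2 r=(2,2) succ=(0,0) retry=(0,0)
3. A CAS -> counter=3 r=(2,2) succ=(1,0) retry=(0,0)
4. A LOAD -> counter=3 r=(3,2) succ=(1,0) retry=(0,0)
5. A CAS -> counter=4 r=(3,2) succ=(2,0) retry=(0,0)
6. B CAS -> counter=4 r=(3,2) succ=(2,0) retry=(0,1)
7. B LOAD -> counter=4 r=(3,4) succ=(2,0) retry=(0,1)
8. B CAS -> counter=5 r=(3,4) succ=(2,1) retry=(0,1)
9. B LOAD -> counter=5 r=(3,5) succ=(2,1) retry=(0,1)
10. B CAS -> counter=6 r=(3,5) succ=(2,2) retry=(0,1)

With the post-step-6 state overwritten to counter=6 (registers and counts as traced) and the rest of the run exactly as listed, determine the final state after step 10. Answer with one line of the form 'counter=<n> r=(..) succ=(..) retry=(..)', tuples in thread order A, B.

counter=8 r=(3,7) succ=(2,2) retry=(0,1)

state after step 6 := counter=6 r=(3,2) succ=(2,0) retry=(0,1)
7. B LOAD -> counter=6 r=(3,6) succ=(2,0) retry=(0,1)
8. B CAS -> counter=7 r=(3,6) succ=(2,1) retry=(0,1)
9. B LOAD -> counter=7 r=(3,7) succ=(2,1) retry=(0,1)
10. B CAS -> counter=8 r=(3,7) succ=(2,2) retry=(0,1)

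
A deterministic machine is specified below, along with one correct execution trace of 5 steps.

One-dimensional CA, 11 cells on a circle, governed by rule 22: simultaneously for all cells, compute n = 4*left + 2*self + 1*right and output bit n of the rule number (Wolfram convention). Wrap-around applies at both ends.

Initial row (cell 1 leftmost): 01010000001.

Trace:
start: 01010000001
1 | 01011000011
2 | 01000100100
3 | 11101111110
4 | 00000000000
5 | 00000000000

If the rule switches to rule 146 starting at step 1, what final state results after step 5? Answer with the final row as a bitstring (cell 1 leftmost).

(re-executing steps 1..5 under rule 146; state before step 1: 01010000001)
1 | 00001000010
2 | 00010100101
3 | 10100011000
4 | 00010100101
5 | 10100011000

10100011000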